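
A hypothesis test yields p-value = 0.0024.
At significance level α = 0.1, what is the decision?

Answer: reject H₀

Derivation:
Compare p-value to α:
0.0024 < 0.1
Decision: reject H₀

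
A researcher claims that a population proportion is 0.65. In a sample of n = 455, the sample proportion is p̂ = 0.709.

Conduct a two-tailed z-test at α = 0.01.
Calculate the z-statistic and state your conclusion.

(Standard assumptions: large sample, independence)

Answer: z = 2.6385, reject H₀

Derivation:
H₀: p = 0.65, H₁: p ≠ 0.65
Standard error: SE = √(p₀(1-p₀)/n) = √(0.65×0.35/455) = 0.022361
z-statistic: z = (p̂ - p₀)/SE = (0.709 - 0.65)/0.022361 = 2.6385
Critical value: z_0.005 = ±2.576
p-value = 0.0083
Decision: reject H₀ at α = 0.01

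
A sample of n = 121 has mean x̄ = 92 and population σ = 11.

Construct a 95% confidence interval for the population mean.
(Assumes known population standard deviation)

Answer: (90.0400, 93.9600)

Derivation:
Confidence level: 95%, α = 0.05
z_0.025 = 1.960
SE = σ/√n = 11/√121 = 1.0000
Margin of error = 1.960 × 1.0000 = 1.9600
CI: x̄ ± margin = 92 ± 1.9600
CI: (90.0400, 93.9600)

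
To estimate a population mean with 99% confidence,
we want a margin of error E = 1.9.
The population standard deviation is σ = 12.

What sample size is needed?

z_0.005 = 2.576
n = (z×σ/E)² = (2.576×12/1.9)²
n = 264.6958
Round up: n = 265

Answer: n = 265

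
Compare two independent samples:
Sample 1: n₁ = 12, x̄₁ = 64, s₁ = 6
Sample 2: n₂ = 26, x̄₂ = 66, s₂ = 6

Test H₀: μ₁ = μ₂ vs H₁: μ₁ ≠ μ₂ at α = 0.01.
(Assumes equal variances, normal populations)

Pooled variance: s²_p = [11×6² + 25×6²]/(36) = 36.0000
s_p = 6.0000
SE = s_p×√(1/n₁ + 1/n₂) = 6.0000×√(1/12 + 1/26) = 2.0939
t = (x̄₁ - x̄₂)/SE = (64 - 66)/2.0939 = -0.9552
df = 36, t-critical = ±2.719
Decision: fail to reject H₀

Answer: t = -0.9552, fail to reject H₀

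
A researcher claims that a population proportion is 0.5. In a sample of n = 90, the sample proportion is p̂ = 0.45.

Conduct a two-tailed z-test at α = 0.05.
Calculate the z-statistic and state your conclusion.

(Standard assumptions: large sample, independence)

H₀: p = 0.5, H₁: p ≠ 0.5
Standard error: SE = √(p₀(1-p₀)/n) = √(0.5×0.5/90) = 0.052705
z-statistic: z = (p̂ - p₀)/SE = (0.45 - 0.5)/0.052705 = -0.9487
Critical value: z_0.025 = ±1.960
p-value = 0.3428
Decision: fail to reject H₀ at α = 0.05

Answer: z = -0.9487, fail to reject H₀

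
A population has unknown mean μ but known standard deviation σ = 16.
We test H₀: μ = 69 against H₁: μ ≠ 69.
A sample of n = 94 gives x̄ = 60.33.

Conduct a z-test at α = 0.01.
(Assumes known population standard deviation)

Answer: z = -5.2536, reject H₀

Derivation:
Standard error: SE = σ/√n = 16/√94 = 1.6503
z-statistic: z = (x̄ - μ₀)/SE = (60.33 - 69)/1.6503 = -5.2536
Critical value: ±2.576
p-value < 0.0001
Decision: reject H₀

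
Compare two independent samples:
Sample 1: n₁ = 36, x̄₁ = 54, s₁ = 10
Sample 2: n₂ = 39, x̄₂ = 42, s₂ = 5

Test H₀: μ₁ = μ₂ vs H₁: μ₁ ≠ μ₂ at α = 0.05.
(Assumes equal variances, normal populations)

Answer: t = 6.6500, reject H₀

Derivation:
Pooled variance: s²_p = [35×10² + 38×5²]/(73) = 60.9589
s_p = 7.8076
SE = s_p×√(1/n₁ + 1/n₂) = 7.8076×√(1/36 + 1/39) = 1.8045
t = (x̄₁ - x̄₂)/SE = (54 - 42)/1.8045 = 6.6500
df = 73, t-critical = ±1.993
Decision: reject H₀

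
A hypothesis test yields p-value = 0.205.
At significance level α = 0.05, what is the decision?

Answer: fail to reject H₀

Derivation:
Compare p-value to α:
0.205 ≥ 0.05
Decision: fail to reject H₀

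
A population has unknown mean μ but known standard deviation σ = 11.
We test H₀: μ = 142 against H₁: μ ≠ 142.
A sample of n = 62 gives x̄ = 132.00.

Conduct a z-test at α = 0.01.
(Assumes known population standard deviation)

Answer: z = -7.1582, reject H₀

Derivation:
Standard error: SE = σ/√n = 11/√62 = 1.3970
z-statistic: z = (x̄ - μ₀)/SE = (132.00 - 142)/1.3970 = -7.1582
Critical value: ±2.576
p-value < 0.0001
Decision: reject H₀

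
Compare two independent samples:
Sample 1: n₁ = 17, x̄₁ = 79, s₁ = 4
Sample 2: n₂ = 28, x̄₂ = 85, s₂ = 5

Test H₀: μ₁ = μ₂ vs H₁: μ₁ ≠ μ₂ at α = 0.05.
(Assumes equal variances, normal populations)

Answer: t = -4.1938, reject H₀

Derivation:
Pooled variance: s²_p = [16×4² + 27×5²]/(43) = 21.6512
s_p = 4.6531
SE = s_p×√(1/n₁ + 1/n₂) = 4.6531×√(1/17 + 1/28) = 1.4307
t = (x̄₁ - x̄₂)/SE = (79 - 85)/1.4307 = -4.1938
df = 43, t-critical = ±2.017
Decision: reject H₀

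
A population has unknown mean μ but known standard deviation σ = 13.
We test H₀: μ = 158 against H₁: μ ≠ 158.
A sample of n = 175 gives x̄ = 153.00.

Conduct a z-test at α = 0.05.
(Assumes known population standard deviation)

Answer: z = -5.0880, reject H₀

Derivation:
Standard error: SE = σ/√n = 13/√175 = 0.9827
z-statistic: z = (x̄ - μ₀)/SE = (153.00 - 158)/0.9827 = -5.0880
Critical value: ±1.960
p-value < 0.0001
Decision: reject H₀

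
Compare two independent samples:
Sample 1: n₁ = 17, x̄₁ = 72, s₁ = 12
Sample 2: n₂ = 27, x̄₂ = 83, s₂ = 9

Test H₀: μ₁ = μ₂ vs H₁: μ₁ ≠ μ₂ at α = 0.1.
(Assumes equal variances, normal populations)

Pooled variance: s²_p = [16×12² + 26×9²]/(42) = 105.0000
s_p = 10.2470
SE = s_p×√(1/n₁ + 1/n₂) = 10.2470×√(1/17 + 1/27) = 3.1726
t = (x̄₁ - x̄₂)/SE = (72 - 83)/3.1726 = -3.4672
df = 42, t-critical = ±1.682
Decision: reject H₀

Answer: t = -3.4672, reject H₀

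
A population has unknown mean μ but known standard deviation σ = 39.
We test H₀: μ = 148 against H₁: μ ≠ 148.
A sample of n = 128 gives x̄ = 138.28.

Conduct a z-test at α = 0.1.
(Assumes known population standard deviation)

Answer: z = -2.8198, reject H₀

Derivation:
Standard error: SE = σ/√n = 39/√128 = 3.4471
z-statistic: z = (x̄ - μ₀)/SE = (138.28 - 148)/3.4471 = -2.8198
Critical value: ±1.645
p-value = 0.0048
Decision: reject H₀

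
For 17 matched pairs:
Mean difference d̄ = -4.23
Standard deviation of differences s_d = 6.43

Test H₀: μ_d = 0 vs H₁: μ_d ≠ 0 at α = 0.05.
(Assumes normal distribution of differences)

df = n - 1 = 16
SE = s_d/√n = 6.43/√17 = 1.5595
t = d̄/SE = -4.23/1.5595 = -2.7124
Critical value: t_{0.025,16} = ±2.120
p-value ≈ 0.0154
Decision: reject H₀

Answer: t = -2.7124, reject H₀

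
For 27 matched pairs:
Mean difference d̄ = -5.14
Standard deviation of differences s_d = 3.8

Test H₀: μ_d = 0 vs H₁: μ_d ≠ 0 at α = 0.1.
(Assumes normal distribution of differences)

df = n - 1 = 26
SE = s_d/√n = 3.8/√27 = 0.7313
t = d̄/SE = -5.14/0.7313 = -7.0286
Critical value: t_{0.05,26} = ±1.706
p-value < 0.0001
Decision: reject H₀

Answer: t = -7.0286, reject H₀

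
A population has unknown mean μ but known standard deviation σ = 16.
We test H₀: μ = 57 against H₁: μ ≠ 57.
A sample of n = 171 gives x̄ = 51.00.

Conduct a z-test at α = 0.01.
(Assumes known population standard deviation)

Answer: z = -4.9036, reject H₀

Derivation:
Standard error: SE = σ/√n = 16/√171 = 1.2236
z-statistic: z = (x̄ - μ₀)/SE = (51.00 - 57)/1.2236 = -4.9036
Critical value: ±2.576
p-value < 0.0001
Decision: reject H₀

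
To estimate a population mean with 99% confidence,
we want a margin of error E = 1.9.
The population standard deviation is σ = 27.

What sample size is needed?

Answer: n = 1341

Derivation:
z_0.005 = 2.576
n = (z×σ/E)² = (2.576×27/1.9)²
n = 1340.0224
Round up: n = 1341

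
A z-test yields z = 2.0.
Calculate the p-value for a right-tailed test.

Answer: p-value ≈ 0.0228

Derivation:
For z = 2.0:
p = P(Z > 2.0) = 1 - Φ(2.0) = 0.0228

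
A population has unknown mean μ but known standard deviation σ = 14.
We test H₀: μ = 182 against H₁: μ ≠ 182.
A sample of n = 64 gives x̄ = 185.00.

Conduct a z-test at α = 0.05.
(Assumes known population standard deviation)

Answer: z = 1.7143, fail to reject H₀

Derivation:
Standard error: SE = σ/√n = 14/√64 = 1.7500
z-statistic: z = (x̄ - μ₀)/SE = (185.00 - 182)/1.7500 = 1.7143
Critical value: ±1.960
p-value = 0.0865
Decision: fail to reject H₀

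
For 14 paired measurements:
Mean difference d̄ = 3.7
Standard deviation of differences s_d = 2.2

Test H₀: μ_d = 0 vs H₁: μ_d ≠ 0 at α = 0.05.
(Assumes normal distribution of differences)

Answer: t = 6.2925, reject H₀

Derivation:
df = n - 1 = 13
SE = s_d/√n = 2.2/√14 = 0.5880
t = d̄/SE = 3.7/0.5880 = 6.2925
Critical value: t_{0.025,13} = ±2.160
p-value < 0.0001
Decision: reject H₀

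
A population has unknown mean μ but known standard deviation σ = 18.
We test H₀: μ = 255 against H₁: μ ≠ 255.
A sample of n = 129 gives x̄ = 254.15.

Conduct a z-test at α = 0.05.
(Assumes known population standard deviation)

Answer: z = -0.5363, fail to reject H₀

Derivation:
Standard error: SE = σ/√n = 18/√129 = 1.5848
z-statistic: z = (x̄ - μ₀)/SE = (254.15 - 255)/1.5848 = -0.5363
Critical value: ±1.960
p-value = 0.5918
Decision: fail to reject H₀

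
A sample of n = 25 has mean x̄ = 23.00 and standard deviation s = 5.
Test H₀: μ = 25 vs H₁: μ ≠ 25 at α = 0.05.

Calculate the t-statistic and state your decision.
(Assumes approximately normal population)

df = n - 1 = 24
SE = s/√n = 5/√25 = 1.0000
t = (x̄ - μ₀)/SE = (23.00 - 25)/1.0000 = -2.0000
Critical value: t_{0.025,24} = ±2.064
p-value ≈ 0.0569
Decision: fail to reject H₀

Answer: t = -2.0000, fail to reject H₀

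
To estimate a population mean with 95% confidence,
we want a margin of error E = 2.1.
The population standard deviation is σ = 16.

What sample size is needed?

z_0.025 = 1.960
n = (z×σ/E)² = (1.960×16/2.1)²
n = 223.0044
Round up: n = 224

Answer: n = 224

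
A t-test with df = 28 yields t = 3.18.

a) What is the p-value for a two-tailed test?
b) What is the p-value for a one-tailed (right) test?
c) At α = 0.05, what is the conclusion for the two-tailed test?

Answer: a) 0.0036, b) 0.0018, c) reject H₀

Derivation:
Using t-distribution with df = 28:
a) Two-tailed: p = 2×P(T > 3.18) = 0.0036
b) One-tailed: p = P(T > 3.18) = 0.0018
c) 0.0036 < 0.05, reject H₀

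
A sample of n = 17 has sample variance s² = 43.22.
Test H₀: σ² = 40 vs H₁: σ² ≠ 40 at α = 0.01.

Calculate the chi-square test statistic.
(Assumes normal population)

Answer: χ² = 17.2880, fail to reject H₀

Derivation:
df = n - 1 = 16
χ² = (n-1)s²/σ₀² = 16×43.22/40 = 17.2880
Critical values: χ²_{0.995,16} = 5.142, χ²_{0.005,16} = 34.267
Rejection region: χ² < 5.142 or χ² > 34.267
Decision: fail to reject H₀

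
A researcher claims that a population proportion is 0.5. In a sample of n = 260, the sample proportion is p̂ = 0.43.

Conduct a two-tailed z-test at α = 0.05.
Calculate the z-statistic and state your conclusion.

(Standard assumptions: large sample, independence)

Answer: z = -2.2574, reject H₀

Derivation:
H₀: p = 0.5, H₁: p ≠ 0.5
Standard error: SE = √(p₀(1-p₀)/n) = √(0.5×0.5/260) = 0.031009
z-statistic: z = (p̂ - p₀)/SE = (0.43 - 0.5)/0.031009 = -2.2574
Critical value: z_0.025 = ±1.960
p-value = 0.0240
Decision: reject H₀ at α = 0.05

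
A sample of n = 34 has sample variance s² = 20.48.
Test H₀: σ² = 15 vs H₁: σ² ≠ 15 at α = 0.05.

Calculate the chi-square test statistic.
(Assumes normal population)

df = n - 1 = 33
χ² = (n-1)s²/σ₀² = 33×20.48/15 = 45.0560
Critical values: χ²_{0.975,33} = 19.047, χ²_{0.025,33} = 50.725
Rejection region: χ² < 19.047 or χ² > 50.725
Decision: fail to reject H₀

Answer: χ² = 45.0560, fail to reject H₀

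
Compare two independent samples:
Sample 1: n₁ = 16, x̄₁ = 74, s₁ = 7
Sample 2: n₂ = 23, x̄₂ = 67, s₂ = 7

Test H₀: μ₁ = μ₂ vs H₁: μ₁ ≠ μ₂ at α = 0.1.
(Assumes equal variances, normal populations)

Pooled variance: s²_p = [15×7² + 22×7²]/(37) = 49.0000
s_p = 7.0000
SE = s_p×√(1/n₁ + 1/n₂) = 7.0000×√(1/16 + 1/23) = 2.2788
t = (x̄₁ - x̄₂)/SE = (74 - 67)/2.2788 = 3.0718
df = 37, t-critical = ±1.687
Decision: reject H₀

Answer: t = 3.0718, reject H₀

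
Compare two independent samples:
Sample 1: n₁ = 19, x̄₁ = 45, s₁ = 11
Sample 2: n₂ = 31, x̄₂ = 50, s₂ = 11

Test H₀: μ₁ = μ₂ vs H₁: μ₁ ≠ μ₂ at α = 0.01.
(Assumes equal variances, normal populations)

Answer: t = -1.5601, fail to reject H₀

Derivation:
Pooled variance: s²_p = [18×11² + 30×11²]/(48) = 121.0000
s_p = 11.0000
SE = s_p×√(1/n₁ + 1/n₂) = 11.0000×√(1/19 + 1/31) = 3.2049
t = (x̄₁ - x̄₂)/SE = (45 - 50)/3.2049 = -1.5601
df = 48, t-critical = ±2.682
Decision: fail to reject H₀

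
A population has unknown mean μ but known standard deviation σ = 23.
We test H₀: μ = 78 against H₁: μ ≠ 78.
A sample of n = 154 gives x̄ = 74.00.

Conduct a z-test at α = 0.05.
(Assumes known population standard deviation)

Answer: z = -2.1582, reject H₀

Derivation:
Standard error: SE = σ/√n = 23/√154 = 1.8534
z-statistic: z = (x̄ - μ₀)/SE = (74.00 - 78)/1.8534 = -2.1582
Critical value: ±1.960
p-value = 0.0309
Decision: reject H₀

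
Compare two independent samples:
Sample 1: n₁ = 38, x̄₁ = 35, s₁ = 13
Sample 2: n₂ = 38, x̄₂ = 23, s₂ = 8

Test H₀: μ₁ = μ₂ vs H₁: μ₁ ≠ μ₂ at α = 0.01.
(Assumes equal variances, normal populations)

Answer: t = 4.8461, reject H₀

Derivation:
Pooled variance: s²_p = [37×13² + 37×8²]/(74) = 116.5000
s_p = 10.7935
SE = s_p×√(1/n₁ + 1/n₂) = 10.7935×√(1/38 + 1/38) = 2.4762
t = (x̄₁ - x̄₂)/SE = (35 - 23)/2.4762 = 4.8461
df = 74, t-critical = ±2.644
Decision: reject H₀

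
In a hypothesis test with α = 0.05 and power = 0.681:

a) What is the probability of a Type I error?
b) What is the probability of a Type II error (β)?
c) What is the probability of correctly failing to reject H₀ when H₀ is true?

Answer: a) 0.05, b) 0.319, c) 0.95

Derivation:
a) Type I error probability = α = 0.05
b) Power = P(reject H₀ | H₁ true) = 1 - β = 0.681, so Type II error probability = β = 1 - Power = 0.319
c) P(fail to reject H₀ | H₀ true) = 1 - α = 0.95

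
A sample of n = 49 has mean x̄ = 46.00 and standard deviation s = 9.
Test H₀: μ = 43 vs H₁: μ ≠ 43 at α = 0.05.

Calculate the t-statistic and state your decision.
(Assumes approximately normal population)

Answer: t = 2.3334, reject H₀

Derivation:
df = n - 1 = 48
SE = s/√n = 9/√49 = 1.2857
t = (x̄ - μ₀)/SE = (46.00 - 43)/1.2857 = 2.3334
Critical value: t_{0.025,48} = ±2.011
p-value ≈ 0.0239
Decision: reject H₀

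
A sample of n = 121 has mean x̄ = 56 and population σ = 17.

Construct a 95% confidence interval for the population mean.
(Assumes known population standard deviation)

Confidence level: 95%, α = 0.05
z_0.025 = 1.960
SE = σ/√n = 17/√121 = 1.5455
Margin of error = 1.960 × 1.5455 = 3.0292
CI: x̄ ± margin = 56 ± 3.0292
CI: (52.9708, 59.0292)

Answer: (52.9708, 59.0292)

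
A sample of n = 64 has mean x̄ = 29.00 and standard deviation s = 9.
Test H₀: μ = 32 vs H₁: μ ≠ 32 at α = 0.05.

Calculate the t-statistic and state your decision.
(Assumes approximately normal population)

df = n - 1 = 63
SE = s/√n = 9/√64 = 1.1250
t = (x̄ - μ₀)/SE = (29.00 - 32)/1.1250 = -2.6667
Critical value: t_{0.025,63} = ±1.998
p-value ≈ 0.0097
Decision: reject H₀

Answer: t = -2.6667, reject H₀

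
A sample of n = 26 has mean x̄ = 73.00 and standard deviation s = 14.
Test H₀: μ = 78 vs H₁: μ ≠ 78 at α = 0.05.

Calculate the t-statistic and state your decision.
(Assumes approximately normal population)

Answer: t = -1.8211, fail to reject H₀

Derivation:
df = n - 1 = 25
SE = s/√n = 14/√26 = 2.7456
t = (x̄ - μ₀)/SE = (73.00 - 78)/2.7456 = -1.8211
Critical value: t_{0.025,25} = ±2.060
p-value ≈ 0.0806
Decision: fail to reject H₀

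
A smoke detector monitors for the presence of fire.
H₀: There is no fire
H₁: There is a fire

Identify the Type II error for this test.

Answer: The alarm fails to sound when there actually is a fire

Derivation:
A Type I error (probability α) occurs when we reject a true H₀.
A Type II error (probability β) occurs when we fail to reject a false H₀.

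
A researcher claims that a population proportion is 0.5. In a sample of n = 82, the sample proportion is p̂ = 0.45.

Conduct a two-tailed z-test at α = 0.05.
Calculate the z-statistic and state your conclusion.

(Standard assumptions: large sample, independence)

H₀: p = 0.5, H₁: p ≠ 0.5
Standard error: SE = √(p₀(1-p₀)/n) = √(0.5×0.5/82) = 0.055216
z-statistic: z = (p̂ - p₀)/SE = (0.45 - 0.5)/0.055216 = -0.9055
Critical value: z_0.025 = ±1.960
p-value = 0.3652
Decision: fail to reject H₀ at α = 0.05

Answer: z = -0.9055, fail to reject H₀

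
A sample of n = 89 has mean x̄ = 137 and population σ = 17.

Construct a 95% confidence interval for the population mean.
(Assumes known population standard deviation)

Answer: (133.4681, 140.5319)

Derivation:
Confidence level: 95%, α = 0.05
z_0.025 = 1.960
SE = σ/√n = 17/√89 = 1.8020
Margin of error = 1.960 × 1.8020 = 3.5319
CI: x̄ ± margin = 137 ± 3.5319
CI: (133.4681, 140.5319)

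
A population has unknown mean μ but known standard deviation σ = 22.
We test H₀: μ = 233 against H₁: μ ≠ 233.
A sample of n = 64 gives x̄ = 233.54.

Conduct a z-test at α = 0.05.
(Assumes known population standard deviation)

Answer: z = 0.1964, fail to reject H₀

Derivation:
Standard error: SE = σ/√n = 22/√64 = 2.7500
z-statistic: z = (x̄ - μ₀)/SE = (233.54 - 233)/2.7500 = 0.1964
Critical value: ±1.960
p-value = 0.8443
Decision: fail to reject H₀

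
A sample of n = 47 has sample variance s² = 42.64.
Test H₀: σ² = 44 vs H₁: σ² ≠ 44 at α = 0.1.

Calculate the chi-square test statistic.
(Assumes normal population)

df = n - 1 = 46
χ² = (n-1)s²/σ₀² = 46×42.64/44 = 44.5782
Critical values: χ²_{0.95,46} = 31.439, χ²_{0.05,46} = 62.830
Rejection region: χ² < 31.439 or χ² > 62.830
Decision: fail to reject H₀

Answer: χ² = 44.5782, fail to reject H₀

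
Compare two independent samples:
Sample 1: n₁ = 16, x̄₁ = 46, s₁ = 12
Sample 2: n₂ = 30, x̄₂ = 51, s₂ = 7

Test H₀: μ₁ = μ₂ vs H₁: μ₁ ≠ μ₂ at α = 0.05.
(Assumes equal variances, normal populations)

Pooled variance: s²_p = [15×12² + 29×7²]/(44) = 81.3864
s_p = 9.0214
SE = s_p×√(1/n₁ + 1/n₂) = 9.0214×√(1/16 + 1/30) = 2.7928
t = (x̄₁ - x̄₂)/SE = (46 - 51)/2.7928 = -1.7903
df = 44, t-critical = ±2.015
Decision: fail to reject H₀

Answer: t = -1.7903, fail to reject H₀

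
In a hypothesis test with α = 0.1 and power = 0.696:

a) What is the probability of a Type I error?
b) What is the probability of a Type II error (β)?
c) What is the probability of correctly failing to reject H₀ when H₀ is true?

Answer: a) 0.1, b) 0.304, c) 0.9

Derivation:
a) Type I error probability = α = 0.1
b) Power = P(reject H₀ | H₁ true) = 1 - β = 0.696, so Type II error probability = β = 1 - Power = 0.304
c) P(fail to reject H₀ | H₀ true) = 1 - α = 0.9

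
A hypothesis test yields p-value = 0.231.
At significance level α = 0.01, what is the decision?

Compare p-value to α:
0.231 ≥ 0.01
Decision: fail to reject H₀

Answer: fail to reject H₀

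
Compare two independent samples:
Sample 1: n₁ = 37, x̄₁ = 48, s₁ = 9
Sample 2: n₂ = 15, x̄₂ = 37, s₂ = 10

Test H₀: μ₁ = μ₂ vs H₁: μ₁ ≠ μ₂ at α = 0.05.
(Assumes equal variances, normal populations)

Pooled variance: s²_p = [36×9² + 14×10²]/(50) = 86.3200
s_p = 9.2909
SE = s_p×√(1/n₁ + 1/n₂) = 9.2909×√(1/37 + 1/15) = 2.8439
t = (x̄₁ - x̄₂)/SE = (48 - 37)/2.8439 = 3.8679
df = 50, t-critical = ±2.009
Decision: reject H₀

Answer: t = 3.8679, reject H₀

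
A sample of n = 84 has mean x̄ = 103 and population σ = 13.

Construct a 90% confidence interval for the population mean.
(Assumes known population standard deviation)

Confidence level: 90%, α = 0.1
z_0.05 = 1.645
SE = σ/√n = 13/√84 = 1.4184
Margin of error = 1.645 × 1.4184 = 2.3333
CI: x̄ ± margin = 103 ± 2.3333
CI: (100.6667, 105.3333)

Answer: (100.6667, 105.3333)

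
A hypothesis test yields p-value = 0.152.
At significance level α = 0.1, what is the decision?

Compare p-value to α:
0.152 ≥ 0.1
Decision: fail to reject H₀

Answer: fail to reject H₀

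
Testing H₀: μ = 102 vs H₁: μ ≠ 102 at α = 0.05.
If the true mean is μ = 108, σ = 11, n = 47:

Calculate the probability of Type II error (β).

SE = σ/√n = 11/√47 = 1.6045
Critical values: μ₀ ± z_0.025×SE = 102 ± 1.960×1.6045
Acceptance region: (98.8552, 105.1448)
Under H₁ (μ = 108): z_high = (105.1448 - 108)/1.6045 = -1.7795, z_low = (98.8552 - 108)/1.6045 = -5.6995
β = P(not reject | H₁) = Φ(-1.7795) - Φ(-5.6995) ≈ 0.0376

Answer: β ≈ 0.0376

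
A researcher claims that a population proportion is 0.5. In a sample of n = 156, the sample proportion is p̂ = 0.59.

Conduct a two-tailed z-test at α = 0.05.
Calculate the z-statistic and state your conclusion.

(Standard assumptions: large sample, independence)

H₀: p = 0.5, H₁: p ≠ 0.5
Standard error: SE = √(p₀(1-p₀)/n) = √(0.5×0.5/156) = 0.040032
z-statistic: z = (p̂ - p₀)/SE = (0.59 - 0.5)/0.040032 = 2.2482
Critical value: z_0.025 = ±1.960
p-value = 0.0246
Decision: reject H₀ at α = 0.05

Answer: z = 2.2482, reject H₀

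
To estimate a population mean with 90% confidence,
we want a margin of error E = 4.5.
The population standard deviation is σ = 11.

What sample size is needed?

z_0.05 = 1.645
n = (z×σ/E)² = (1.645×11/4.5)²
n = 16.1693
Round up: n = 17

Answer: n = 17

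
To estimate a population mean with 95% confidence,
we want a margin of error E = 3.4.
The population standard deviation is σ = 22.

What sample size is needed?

Answer: n = 161

Derivation:
z_0.025 = 1.960
n = (z×σ/E)² = (1.960×22/3.4)²
n = 160.8421
Round up: n = 161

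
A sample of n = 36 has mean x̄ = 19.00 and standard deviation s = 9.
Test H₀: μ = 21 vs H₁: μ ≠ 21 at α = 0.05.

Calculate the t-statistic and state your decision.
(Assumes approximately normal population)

Answer: t = -1.3333, fail to reject H₀

Derivation:
df = n - 1 = 35
SE = s/√n = 9/√36 = 1.5000
t = (x̄ - μ₀)/SE = (19.00 - 21)/1.5000 = -1.3333
Critical value: t_{0.025,35} = ±2.030
p-value ≈ 0.1910
Decision: fail to reject H₀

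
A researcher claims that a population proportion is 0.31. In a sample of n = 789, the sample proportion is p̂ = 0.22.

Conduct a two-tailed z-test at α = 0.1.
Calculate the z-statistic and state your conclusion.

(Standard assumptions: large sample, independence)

Answer: z = -5.4661, reject H₀

Derivation:
H₀: p = 0.31, H₁: p ≠ 0.31
Standard error: SE = √(p₀(1-p₀)/n) = √(0.31×0.69/789) = 0.016465
z-statistic: z = (p̂ - p₀)/SE = (0.22 - 0.31)/0.016465 = -5.4661
Critical value: z_0.05 = ±1.645
p-value < 0.0001
Decision: reject H₀ at α = 0.1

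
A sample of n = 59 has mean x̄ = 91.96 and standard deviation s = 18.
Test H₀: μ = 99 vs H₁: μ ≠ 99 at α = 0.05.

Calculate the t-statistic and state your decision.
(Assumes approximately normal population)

df = n - 1 = 58
SE = s/√n = 18/√59 = 2.3434
t = (x̄ - μ₀)/SE = (91.96 - 99)/2.3434 = -3.0042
Critical value: t_{0.025,58} = ±2.002
p-value ≈ 0.0039
Decision: reject H₀

Answer: t = -3.0042, reject H₀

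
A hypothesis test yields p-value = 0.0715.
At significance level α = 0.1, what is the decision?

Answer: reject H₀

Derivation:
Compare p-value to α:
0.0715 < 0.1
Decision: reject H₀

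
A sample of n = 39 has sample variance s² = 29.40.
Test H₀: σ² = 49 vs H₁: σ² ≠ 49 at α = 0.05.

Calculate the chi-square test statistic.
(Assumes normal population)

df = n - 1 = 38
χ² = (n-1)s²/σ₀² = 38×29.40/49 = 22.8000
Critical values: χ²_{0.975,38} = 22.878, χ²_{0.025,38} = 56.896
Rejection region: χ² < 22.878 or χ² > 56.896
Decision: reject H₀

Answer: χ² = 22.8000, reject H₀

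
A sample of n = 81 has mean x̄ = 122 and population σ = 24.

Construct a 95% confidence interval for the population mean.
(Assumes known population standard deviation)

Answer: (116.7733, 127.2267)

Derivation:
Confidence level: 95%, α = 0.05
z_0.025 = 1.960
SE = σ/√n = 24/√81 = 2.6667
Margin of error = 1.960 × 2.6667 = 5.2267
CI: x̄ ± margin = 122 ± 5.2267
CI: (116.7733, 127.2267)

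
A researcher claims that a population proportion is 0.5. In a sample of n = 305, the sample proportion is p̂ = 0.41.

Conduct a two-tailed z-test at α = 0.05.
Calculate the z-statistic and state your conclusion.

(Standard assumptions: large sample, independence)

Answer: z = -3.1436, reject H₀

Derivation:
H₀: p = 0.5, H₁: p ≠ 0.5
Standard error: SE = √(p₀(1-p₀)/n) = √(0.5×0.5/305) = 0.028630
z-statistic: z = (p̂ - p₀)/SE = (0.41 - 0.5)/0.028630 = -3.1436
Critical value: z_0.025 = ±1.960
p-value = 0.0017
Decision: reject H₀ at α = 0.05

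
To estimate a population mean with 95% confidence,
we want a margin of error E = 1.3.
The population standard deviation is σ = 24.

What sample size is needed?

z_0.025 = 1.960
n = (z×σ/E)² = (1.960×24/1.3)²
n = 1309.3264
Round up: n = 1310

Answer: n = 1310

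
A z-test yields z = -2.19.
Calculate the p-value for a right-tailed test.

Answer: p-value ≈ 0.9857

Derivation:
For z = -2.19:
p = P(Z > -2.19) = 1 - Φ(-2.19) = 0.9857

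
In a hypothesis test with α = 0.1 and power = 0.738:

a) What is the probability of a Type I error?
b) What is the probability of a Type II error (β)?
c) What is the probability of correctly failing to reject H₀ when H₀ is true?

a) Type I error probability = α = 0.1
b) Power = P(reject H₀ | H₁ true) = 1 - β = 0.738, so Type II error probability = β = 1 - Power = 0.262
c) P(fail to reject H₀ | H₀ true) = 1 - α = 0.9

Answer: a) 0.1, b) 0.262, c) 0.9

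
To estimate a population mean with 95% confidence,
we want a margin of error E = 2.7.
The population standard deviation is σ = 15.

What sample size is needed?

Answer: n = 119

Derivation:
z_0.025 = 1.960
n = (z×σ/E)² = (1.960×15/2.7)²
n = 118.5679
Round up: n = 119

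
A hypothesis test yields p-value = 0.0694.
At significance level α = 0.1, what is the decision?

Compare p-value to α:
0.0694 < 0.1
Decision: reject H₀

Answer: reject H₀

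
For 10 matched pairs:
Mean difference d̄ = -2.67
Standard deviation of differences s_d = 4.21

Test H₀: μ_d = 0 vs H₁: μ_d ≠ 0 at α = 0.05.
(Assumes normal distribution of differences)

df = n - 1 = 9
SE = s_d/√n = 4.21/√10 = 1.3313
t = d̄/SE = -2.67/1.3313 = -2.0056
Critical value: t_{0.025,9} = ±2.262
p-value ≈ 0.0759
Decision: fail to reject H₀

Answer: t = -2.0056, fail to reject H₀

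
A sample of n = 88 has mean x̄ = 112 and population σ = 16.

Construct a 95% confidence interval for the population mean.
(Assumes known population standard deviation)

Answer: (108.6570, 115.3430)

Derivation:
Confidence level: 95%, α = 0.05
z_0.025 = 1.960
SE = σ/√n = 16/√88 = 1.7056
Margin of error = 1.960 × 1.7056 = 3.3430
CI: x̄ ± margin = 112 ± 3.3430
CI: (108.6570, 115.3430)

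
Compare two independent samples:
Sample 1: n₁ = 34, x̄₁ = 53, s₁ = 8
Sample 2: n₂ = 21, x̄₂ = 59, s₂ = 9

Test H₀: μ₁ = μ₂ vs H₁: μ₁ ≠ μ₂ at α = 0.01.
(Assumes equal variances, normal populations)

Pooled variance: s²_p = [33×8² + 20×9²]/(53) = 70.4151
s_p = 8.3914
SE = s_p×√(1/n₁ + 1/n₂) = 8.3914×√(1/34 + 1/21) = 2.3290
t = (x̄₁ - x̄₂)/SE = (53 - 59)/2.3290 = -2.5762
df = 53, t-critical = ±2.672
Decision: fail to reject H₀

Answer: t = -2.5762, fail to reject H₀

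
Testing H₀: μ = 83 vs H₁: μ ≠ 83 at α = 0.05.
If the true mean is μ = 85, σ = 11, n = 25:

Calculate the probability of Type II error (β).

SE = σ/√n = 11/√25 = 2.2000
Critical values: μ₀ ± z_0.025×SE = 83 ± 1.960×2.2000
Acceptance region: (78.6880, 87.3120)
Under H₁ (μ = 85): z_high = (87.3120 - 85)/2.2000 = 1.0509, z_low = (78.6880 - 85)/2.2000 = -2.8691
β = P(not reject | H₁) = Φ(1.0509) - Φ(-2.8691) ≈ 0.8513

Answer: β ≈ 0.8513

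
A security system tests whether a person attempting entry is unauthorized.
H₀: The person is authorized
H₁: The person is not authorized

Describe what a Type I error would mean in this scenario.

Type I error: rejecting H₀ when it is actually true (false positive).
Type II error: failing to reject H₀ when H₁ is actually true (false negative).

Answer: Denying entry to an authorized person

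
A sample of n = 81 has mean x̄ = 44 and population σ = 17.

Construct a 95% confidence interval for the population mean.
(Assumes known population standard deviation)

Confidence level: 95%, α = 0.05
z_0.025 = 1.960
SE = σ/√n = 17/√81 = 1.8889
Margin of error = 1.960 × 1.8889 = 3.7022
CI: x̄ ± margin = 44 ± 3.7022
CI: (40.2978, 47.7022)

Answer: (40.2978, 47.7022)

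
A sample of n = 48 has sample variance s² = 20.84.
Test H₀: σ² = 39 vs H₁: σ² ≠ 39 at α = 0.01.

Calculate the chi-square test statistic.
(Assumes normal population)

Answer: χ² = 25.1149, reject H₀

Derivation:
df = n - 1 = 47
χ² = (n-1)s²/σ₀² = 47×20.84/39 = 25.1149
Critical values: χ²_{0.995,47} = 25.775, χ²_{0.005,47} = 75.704
Rejection region: χ² < 25.775 or χ² > 75.704
Decision: reject H₀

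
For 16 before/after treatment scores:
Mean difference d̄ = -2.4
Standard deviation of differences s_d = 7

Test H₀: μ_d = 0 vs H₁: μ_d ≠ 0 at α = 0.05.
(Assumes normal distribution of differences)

Answer: t = -1.3714, fail to reject H₀

Derivation:
df = n - 1 = 15
SE = s_d/√n = 7/√16 = 1.7500
t = d̄/SE = -2.4/1.7500 = -1.3714
Critical value: t_{0.025,15} = ±2.131
p-value ≈ 0.1904
Decision: fail to reject H₀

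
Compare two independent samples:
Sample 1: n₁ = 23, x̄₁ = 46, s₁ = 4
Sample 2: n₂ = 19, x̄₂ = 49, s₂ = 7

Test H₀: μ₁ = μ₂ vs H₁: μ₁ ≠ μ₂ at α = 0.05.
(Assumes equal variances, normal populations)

Answer: t = -1.7423, fail to reject H₀

Derivation:
Pooled variance: s²_p = [22×4² + 18×7²]/(40) = 30.8500
s_p = 5.5543
SE = s_p×√(1/n₁ + 1/n₂) = 5.5543×√(1/23 + 1/19) = 1.7219
t = (x̄₁ - x̄₂)/SE = (46 - 49)/1.7219 = -1.7423
df = 40, t-critical = ±2.021
Decision: fail to reject H₀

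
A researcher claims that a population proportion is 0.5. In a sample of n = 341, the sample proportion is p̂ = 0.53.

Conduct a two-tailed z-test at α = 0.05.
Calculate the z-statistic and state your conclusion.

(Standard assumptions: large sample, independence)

H₀: p = 0.5, H₁: p ≠ 0.5
Standard error: SE = √(p₀(1-p₀)/n) = √(0.5×0.5/341) = 0.027077
z-statistic: z = (p̂ - p₀)/SE = (0.53 - 0.5)/0.027077 = 1.1080
Critical value: z_0.025 = ±1.960
p-value = 0.2679
Decision: fail to reject H₀ at α = 0.05

Answer: z = 1.1080, fail to reject H₀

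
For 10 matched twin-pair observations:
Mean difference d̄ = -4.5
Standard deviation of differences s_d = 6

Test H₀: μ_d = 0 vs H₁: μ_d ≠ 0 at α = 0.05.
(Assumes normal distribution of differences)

df = n - 1 = 9
SE = s_d/√n = 6/√10 = 1.8974
t = d̄/SE = -4.5/1.8974 = -2.3717
Critical value: t_{0.025,9} = ±2.262
p-value ≈ 0.0418
Decision: reject H₀

Answer: t = -2.3717, reject H₀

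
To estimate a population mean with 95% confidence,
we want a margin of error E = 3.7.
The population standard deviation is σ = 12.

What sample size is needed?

Answer: n = 41

Derivation:
z_0.025 = 1.960
n = (z×σ/E)² = (1.960×12/3.7)²
n = 40.4084
Round up: n = 41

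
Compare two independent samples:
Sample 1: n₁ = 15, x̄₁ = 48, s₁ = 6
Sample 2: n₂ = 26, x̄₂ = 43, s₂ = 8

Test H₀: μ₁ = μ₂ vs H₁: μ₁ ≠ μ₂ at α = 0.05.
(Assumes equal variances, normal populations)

Pooled variance: s²_p = [14×6² + 25×8²]/(39) = 53.9487
s_p = 7.3450
SE = s_p×√(1/n₁ + 1/n₂) = 7.3450×√(1/15 + 1/26) = 2.3815
t = (x̄₁ - x̄₂)/SE = (48 - 43)/2.3815 = 2.0995
df = 39, t-critical = ±2.023
Decision: reject H₀

Answer: t = 2.0995, reject H₀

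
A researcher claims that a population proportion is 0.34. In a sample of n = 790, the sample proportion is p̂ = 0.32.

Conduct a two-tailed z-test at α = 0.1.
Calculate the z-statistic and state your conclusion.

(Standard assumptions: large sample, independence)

Answer: z = -1.1867, fail to reject H₀

Derivation:
H₀: p = 0.34, H₁: p ≠ 0.34
Standard error: SE = √(p₀(1-p₀)/n) = √(0.34×0.66/790) = 0.016854
z-statistic: z = (p̂ - p₀)/SE = (0.32 - 0.34)/0.016854 = -1.1867
Critical value: z_0.05 = ±1.645
p-value = 0.2353
Decision: fail to reject H₀ at α = 0.1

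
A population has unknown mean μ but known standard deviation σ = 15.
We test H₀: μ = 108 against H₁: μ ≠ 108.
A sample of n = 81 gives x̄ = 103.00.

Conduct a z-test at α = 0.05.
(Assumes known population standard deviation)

Standard error: SE = σ/√n = 15/√81 = 1.6667
z-statistic: z = (x̄ - μ₀)/SE = (103.00 - 108)/1.6667 = -2.9999
Critical value: ±1.960
p-value = 0.0027
Decision: reject H₀

Answer: z = -2.9999, reject H₀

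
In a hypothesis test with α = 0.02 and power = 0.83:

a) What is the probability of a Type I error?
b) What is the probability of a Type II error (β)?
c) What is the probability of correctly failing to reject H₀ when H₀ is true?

Answer: a) 0.02, b) 0.17, c) 0.98

Derivation:
a) Type I error probability = α = 0.02
b) Power = P(reject H₀ | H₁ true) = 1 - β = 0.83, so Type II error probability = β = 1 - Power = 0.17
c) P(fail to reject H₀ | H₀ true) = 1 - α = 0.98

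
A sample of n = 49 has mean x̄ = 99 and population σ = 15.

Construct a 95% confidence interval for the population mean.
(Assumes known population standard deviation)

Answer: (94.7999, 103.2001)

Derivation:
Confidence level: 95%, α = 0.05
z_0.025 = 1.960
SE = σ/√n = 15/√49 = 2.1429
Margin of error = 1.960 × 2.1429 = 4.2001
CI: x̄ ± margin = 99 ± 4.2001
CI: (94.7999, 103.2001)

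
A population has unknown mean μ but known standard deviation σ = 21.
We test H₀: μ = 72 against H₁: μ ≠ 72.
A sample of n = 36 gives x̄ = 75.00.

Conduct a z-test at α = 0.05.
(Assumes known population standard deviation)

Standard error: SE = σ/√n = 21/√36 = 3.5000
z-statistic: z = (x̄ - μ₀)/SE = (75.00 - 72)/3.5000 = 0.8571
Critical value: ±1.960
p-value = 0.3914
Decision: fail to reject H₀

Answer: z = 0.8571, fail to reject H₀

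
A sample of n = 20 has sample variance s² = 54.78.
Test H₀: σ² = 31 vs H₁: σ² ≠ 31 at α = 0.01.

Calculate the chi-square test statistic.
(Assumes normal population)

Answer: χ² = 33.5748, fail to reject H₀

Derivation:
df = n - 1 = 19
χ² = (n-1)s²/σ₀² = 19×54.78/31 = 33.5748
Critical values: χ²_{0.995,19} = 6.844, χ²_{0.005,19} = 38.582
Rejection region: χ² < 6.844 or χ² > 38.582
Decision: fail to reject H₀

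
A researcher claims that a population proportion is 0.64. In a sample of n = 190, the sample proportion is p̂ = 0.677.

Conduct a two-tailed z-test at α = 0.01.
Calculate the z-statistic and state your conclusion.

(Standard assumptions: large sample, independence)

H₀: p = 0.64, H₁: p ≠ 0.64
Standard error: SE = √(p₀(1-p₀)/n) = √(0.64×0.36/190) = 0.034823
z-statistic: z = (p̂ - p₀)/SE = (0.677 - 0.64)/0.034823 = 1.0625
Critical value: z_0.005 = ±2.576
p-value = 0.2880
Decision: fail to reject H₀ at α = 0.01

Answer: z = 1.0625, fail to reject H₀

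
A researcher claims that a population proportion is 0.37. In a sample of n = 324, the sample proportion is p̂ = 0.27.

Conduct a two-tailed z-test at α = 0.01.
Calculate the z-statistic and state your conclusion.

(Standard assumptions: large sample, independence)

Answer: z = -3.7283, reject H₀

Derivation:
H₀: p = 0.37, H₁: p ≠ 0.37
Standard error: SE = √(p₀(1-p₀)/n) = √(0.37×0.63/324) = 0.026822
z-statistic: z = (p̂ - p₀)/SE = (0.27 - 0.37)/0.026822 = -3.7283
Critical value: z_0.005 = ±2.576
p-value = 0.0002
Decision: reject H₀ at α = 0.01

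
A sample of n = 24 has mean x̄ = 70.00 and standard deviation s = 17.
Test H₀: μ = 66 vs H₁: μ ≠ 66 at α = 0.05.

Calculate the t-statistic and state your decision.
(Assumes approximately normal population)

Answer: t = 1.1527, fail to reject H₀

Derivation:
df = n - 1 = 23
SE = s/√n = 17/√24 = 3.4701
t = (x̄ - μ₀)/SE = (70.00 - 66)/3.4701 = 1.1527
Critical value: t_{0.025,23} = ±2.069
p-value ≈ 0.2609
Decision: fail to reject H₀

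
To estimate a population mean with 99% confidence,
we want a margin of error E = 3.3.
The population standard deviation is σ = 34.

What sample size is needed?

z_0.005 = 2.576
n = (z×σ/E)² = (2.576×34/3.3)²
n = 704.4038
Round up: n = 705

Answer: n = 705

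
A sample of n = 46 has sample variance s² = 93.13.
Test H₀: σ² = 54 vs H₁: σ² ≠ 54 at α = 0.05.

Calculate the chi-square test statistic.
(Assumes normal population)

df = n - 1 = 45
χ² = (n-1)s²/σ₀² = 45×93.13/54 = 77.6083
Critical values: χ²_{0.975,45} = 28.366, χ²_{0.025,45} = 65.410
Rejection region: χ² < 28.366 or χ² > 65.410
Decision: reject H₀

Answer: χ² = 77.6083, reject H₀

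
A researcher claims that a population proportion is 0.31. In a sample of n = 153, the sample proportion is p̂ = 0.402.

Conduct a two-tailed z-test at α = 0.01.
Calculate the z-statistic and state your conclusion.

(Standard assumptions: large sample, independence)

Answer: z = 2.4606, fail to reject H₀

Derivation:
H₀: p = 0.31, H₁: p ≠ 0.31
Standard error: SE = √(p₀(1-p₀)/n) = √(0.31×0.69/153) = 0.037390
z-statistic: z = (p̂ - p₀)/SE = (0.402 - 0.31)/0.037390 = 2.4606
Critical value: z_0.005 = ±2.576
p-value = 0.0139
Decision: fail to reject H₀ at α = 0.01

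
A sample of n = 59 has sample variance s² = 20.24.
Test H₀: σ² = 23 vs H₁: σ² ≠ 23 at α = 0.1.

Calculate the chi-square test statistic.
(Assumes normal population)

Answer: χ² = 51.0400, fail to reject H₀

Derivation:
df = n - 1 = 58
χ² = (n-1)s²/σ₀² = 58×20.24/23 = 51.0400
Critical values: χ²_{0.95,58} = 41.492, χ²_{0.05,58} = 76.778
Rejection region: χ² < 41.492 or χ² > 76.778
Decision: fail to reject H₀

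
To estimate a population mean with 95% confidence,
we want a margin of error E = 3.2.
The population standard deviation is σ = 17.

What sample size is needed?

z_0.025 = 1.960
n = (z×σ/E)² = (1.960×17/3.2)²
n = 108.4202
Round up: n = 109

Answer: n = 109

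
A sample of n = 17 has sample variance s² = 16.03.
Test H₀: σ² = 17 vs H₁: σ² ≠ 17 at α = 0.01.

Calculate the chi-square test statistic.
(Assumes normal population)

df = n - 1 = 16
χ² = (n-1)s²/σ₀² = 16×16.03/17 = 15.0871
Critical values: χ²_{0.995,16} = 5.142, χ²_{0.005,16} = 34.267
Rejection region: χ² < 5.142 or χ² > 34.267
Decision: fail to reject H₀

Answer: χ² = 15.0871, fail to reject H₀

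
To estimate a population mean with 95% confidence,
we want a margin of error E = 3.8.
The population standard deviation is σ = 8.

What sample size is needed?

Answer: n = 18

Derivation:
z_0.025 = 1.960
n = (z×σ/E)² = (1.960×8/3.8)²
n = 17.0265
Round up: n = 18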